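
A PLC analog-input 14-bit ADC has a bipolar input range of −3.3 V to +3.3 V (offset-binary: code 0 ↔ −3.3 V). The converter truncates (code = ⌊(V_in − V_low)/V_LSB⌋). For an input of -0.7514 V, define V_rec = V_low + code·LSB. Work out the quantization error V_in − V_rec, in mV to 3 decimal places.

0.285 mV

LSB = 6.6/2^14 = 402.83 µV.
(-0.7514 − (−3.3))/0.000402832 = 6326.7064; ⌊·⌋ gives code 6326.
Code 6326 maps back to (−3.3) + 6326×0.000402832 V = -0.75168457 V.
Error = -0.7514 − (−0.75168457) = 0.00028457 V = 0.285 mV.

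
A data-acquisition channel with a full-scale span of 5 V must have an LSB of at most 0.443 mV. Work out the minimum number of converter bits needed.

Number of steps required ≥ 5 V / 0.443 mV = 11286.68.
Need 2^N ≥ 11286.68; 2^13 = 8192, 2^14 = 16384.
Minimum N = 14.

14 bits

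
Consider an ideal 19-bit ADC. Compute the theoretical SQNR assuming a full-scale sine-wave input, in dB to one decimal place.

116.1 dB

SNR ≈ 6.02·N + 1.76 dB = 6.02·19 + 1.76 = 116.14 dB.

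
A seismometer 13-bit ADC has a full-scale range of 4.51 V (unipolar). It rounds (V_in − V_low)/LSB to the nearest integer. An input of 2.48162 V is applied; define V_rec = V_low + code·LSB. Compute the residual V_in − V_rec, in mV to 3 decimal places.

LSB = 4.51/2^13 = 0.551 mV.
Scaled input = 4507.6344 LSBs, so code = 4508.
Reconstructed: 2.4818213 V.
V_in − V_rec = -0.000201289 V = -0.201 mV.

-0.201 mV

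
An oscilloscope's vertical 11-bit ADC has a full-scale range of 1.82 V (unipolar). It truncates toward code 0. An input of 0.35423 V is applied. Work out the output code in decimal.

LSB = 1.82 V / 2048 = 0.889 mV.
(V_in − V_low)/LSB = (0.35423 − 0) / 0.000888672 = 398.606.
Floor → code 398.

code 398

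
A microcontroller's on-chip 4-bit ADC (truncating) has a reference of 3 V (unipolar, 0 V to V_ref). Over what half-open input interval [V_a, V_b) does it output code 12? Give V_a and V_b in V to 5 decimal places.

LSB = 3/2^4 = 187.500 mV.
V_a = V_low + 12·LSB = 2.25 V; V_b = V_low + 13·LSB = 2.4375 V.

[2.25000 V, 2.43750 V)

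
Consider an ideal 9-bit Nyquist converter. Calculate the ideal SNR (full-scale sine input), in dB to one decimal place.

SNR ≈ 6.02·N + 1.76 dB = 6.02·9 + 1.76 = 55.94 dB.

55.9 dB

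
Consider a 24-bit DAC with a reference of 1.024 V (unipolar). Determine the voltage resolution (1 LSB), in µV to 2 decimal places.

Full-scale span = 1.024 V.
LSB = 1.024 / 2^24 = 1.024 / 16777216 = 6.10352e-08 V = 0.06 µV.

0.06 µV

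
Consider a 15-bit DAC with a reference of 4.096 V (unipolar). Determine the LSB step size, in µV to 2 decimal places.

125.00 µV

Full-scale span = 4.096 V.
LSB = 4.096 / 2^15 = 4.096 / 32768 = 0.000125 V = 125.00 µV.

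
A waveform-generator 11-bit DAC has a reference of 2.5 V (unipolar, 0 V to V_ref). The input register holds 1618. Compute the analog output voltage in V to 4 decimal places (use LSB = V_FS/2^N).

1.9751 V

LSB = 2.5 V / 2^11 = 1.221 mV.
V_out = 0 + 1618 × 0.0012207 V = 1.9751 V.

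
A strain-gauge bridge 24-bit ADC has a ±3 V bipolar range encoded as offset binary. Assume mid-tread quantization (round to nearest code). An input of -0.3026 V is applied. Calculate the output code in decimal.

Full-scale span = 6 V; LSB = 6/2^24 = 0.36 µV.
(V_in − V_low)/LSB = (-0.3026 − (−3)) / 3.57628e-07 = 7542477.073.
So the output code is 7542477.

code 7542477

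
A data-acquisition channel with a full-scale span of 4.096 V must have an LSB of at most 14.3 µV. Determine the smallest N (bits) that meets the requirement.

Number of steps required ≥ 4.096 V / 14.3 µV = 286433.57.
Need 2^N ≥ 286433.57; 2^18 = 262144, 2^19 = 524288.
Minimum N = 19.

19 bits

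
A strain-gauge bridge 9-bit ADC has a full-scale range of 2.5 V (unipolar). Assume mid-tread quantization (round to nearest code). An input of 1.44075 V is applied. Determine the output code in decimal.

code 295

With 512 levels over 2.5 V, one step is 4.883 mV.
Input sits at 295.066 steps above V_low.
Round → code 295.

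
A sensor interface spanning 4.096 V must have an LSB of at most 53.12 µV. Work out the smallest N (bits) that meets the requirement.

Number of steps required ≥ 4.096 V / 53.12 µV = 77108.43.
Need 2^N ≥ 77108.43; 2^16 = 65536, 2^17 = 131072.
Minimum N = 17.

17 bits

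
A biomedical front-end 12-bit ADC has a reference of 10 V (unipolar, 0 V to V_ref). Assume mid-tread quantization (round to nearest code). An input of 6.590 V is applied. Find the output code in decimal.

code 2699

Full-scale span = 10 V; LSB = 10/2^12 = 2.441 mV.
Input sits at 2699.264 steps above V_low.
Round → code 2699.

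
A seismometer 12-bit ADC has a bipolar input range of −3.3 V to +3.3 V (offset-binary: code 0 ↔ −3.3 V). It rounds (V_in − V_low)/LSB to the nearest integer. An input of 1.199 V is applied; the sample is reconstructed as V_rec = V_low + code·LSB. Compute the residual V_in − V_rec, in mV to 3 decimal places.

LSB = 6.6/2^12 = 1.611 mV.
Scaled input = 2792.1067 LSBs, so code = 2792.
Code 2792 maps back to (−3.3) + 2792×0.00161133 V = 1.1988281 V.
Difference: 0.000171875 V → 0.172 mV.

0.172 mV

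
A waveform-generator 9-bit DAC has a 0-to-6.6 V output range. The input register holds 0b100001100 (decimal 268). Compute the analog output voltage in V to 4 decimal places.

LSB = 6.6 V / 2^9 = 12.891 mV.
Code 0b100001100 = 268 decimal.
V_out = 0 + 268 × 0.0128906 V = 3.45469 V.

3.4547 V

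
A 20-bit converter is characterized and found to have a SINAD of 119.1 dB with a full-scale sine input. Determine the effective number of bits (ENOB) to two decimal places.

ENOB = (SINAD − 1.76) / 6.02 = (119.1 − 1.76)/6.02 = 19.492.

19.49 bits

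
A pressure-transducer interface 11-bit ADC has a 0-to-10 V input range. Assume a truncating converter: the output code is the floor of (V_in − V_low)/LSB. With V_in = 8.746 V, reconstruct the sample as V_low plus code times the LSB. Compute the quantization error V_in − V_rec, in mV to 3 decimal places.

0.883 mV

LSB = 10/2^11 = 4.883 mV.
(8.746 − 0)/0.00488281 = 1791.1808; ⌊·⌋ gives code 1791.
V_rec = 0 + 1791·0.00488281 = 8.7451172 V.
Difference: 0.000882813 V → 0.883 mV.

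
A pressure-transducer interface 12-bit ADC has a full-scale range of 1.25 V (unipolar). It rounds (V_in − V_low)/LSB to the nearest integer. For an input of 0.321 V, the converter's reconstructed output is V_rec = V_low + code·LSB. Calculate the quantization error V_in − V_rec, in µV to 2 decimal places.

LSB = 1.25/2^12 = 305.18 µV.
(0.321 − 0)/0.000305176 = 1051.8528; round gives code 1052.
Code 1052 maps back to 0 + 1052×0.000305176 V = 0.32104492 V.
Error = 0.321 − 0.32104492 = -4.49219e-05 V = -44.92 µV.

-44.92 µV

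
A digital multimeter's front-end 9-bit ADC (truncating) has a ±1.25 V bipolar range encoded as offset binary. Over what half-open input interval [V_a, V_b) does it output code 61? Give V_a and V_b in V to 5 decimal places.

LSB = 2.5/2^9 = 4.883 mV.
V_a = V_low + 61·LSB = -0.952148 V; V_b = V_low + 62·LSB = -0.947266 V.

[-0.95215 V, -0.94727 V)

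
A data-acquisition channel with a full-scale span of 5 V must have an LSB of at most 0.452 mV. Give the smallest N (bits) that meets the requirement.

Number of steps required ≥ 5 V / 0.452 mV = 11061.95.
Need 2^N ≥ 11061.95; 2^13 = 8192, 2^14 = 16384.
Minimum N = 14.

14 bits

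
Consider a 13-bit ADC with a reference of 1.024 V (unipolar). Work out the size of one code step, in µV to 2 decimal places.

125.00 µV

Full-scale span = 1.024 V.
LSB = 1.024 / 2^13 = 1.024 / 8192 = 0.000125 V = 125.00 µV.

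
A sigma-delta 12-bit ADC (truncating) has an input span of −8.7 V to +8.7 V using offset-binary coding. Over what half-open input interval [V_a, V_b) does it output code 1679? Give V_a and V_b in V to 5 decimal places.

LSB = 17.4/2^12 = 4.248 mV.
V_a = V_low + 1679·LSB = -1.56753 V; V_b = V_low + 1680·LSB = -1.56328 V.

[-1.56753 V, -1.56328 V)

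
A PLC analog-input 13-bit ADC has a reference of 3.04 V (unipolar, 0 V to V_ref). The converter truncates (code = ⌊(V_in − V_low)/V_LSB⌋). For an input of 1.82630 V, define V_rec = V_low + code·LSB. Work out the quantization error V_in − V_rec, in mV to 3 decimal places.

Step size: 3.04 V ÷ 2^13 = 371.09 µV.
(1.82630 − 0)/0.000371094 = 4921.3979; ⌊·⌋ gives code 4921.
Code 4921 maps back to 0 + 4921×0.000371094 V = 1.8261523 V.
Difference: 0.000147656 V → 0.148 mV.

0.148 mV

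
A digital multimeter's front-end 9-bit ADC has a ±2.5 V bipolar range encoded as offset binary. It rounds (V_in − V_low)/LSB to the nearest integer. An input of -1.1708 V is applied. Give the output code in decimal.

code 136

With 512 levels over 5 V, one step is 9.766 mV.
(-1.1708 − (−2.5)) / 0.00976562 = 136.110 LSBs.
So the output code is 136.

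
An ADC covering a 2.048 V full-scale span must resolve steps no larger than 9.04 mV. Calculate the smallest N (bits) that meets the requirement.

Number of steps required ≥ 2.048 V / 9.04 mV = 226.55.
Need 2^N ≥ 226.55; 2^7 = 128, 2^8 = 256.
Minimum N = 8.

8 bits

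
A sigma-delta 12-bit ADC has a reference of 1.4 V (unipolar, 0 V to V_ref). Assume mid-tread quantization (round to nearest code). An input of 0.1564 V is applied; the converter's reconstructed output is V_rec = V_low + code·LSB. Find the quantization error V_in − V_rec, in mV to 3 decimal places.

LSB = 1.4/2^12 = 341.80 µV.
(V_in − V_low)/LSB = (0.1564 − 0)/0.000341797 = 457.5817 → code 458 (round).
Reconstructed: 0.15654297 V.
V_in − V_rec = -0.000142969 V = -0.143 mV.

-0.143 mV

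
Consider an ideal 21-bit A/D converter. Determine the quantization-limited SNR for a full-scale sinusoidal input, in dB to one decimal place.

SNR ≈ 6.02·N + 1.76 dB = 6.02·21 + 1.76 = 128.18 dB.

128.2 dB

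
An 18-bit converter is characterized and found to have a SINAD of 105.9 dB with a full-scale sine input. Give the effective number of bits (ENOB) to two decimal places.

17.30 bits

ENOB = (SINAD − 1.76) / 6.02 = (105.9 − 1.76)/6.02 = 17.299.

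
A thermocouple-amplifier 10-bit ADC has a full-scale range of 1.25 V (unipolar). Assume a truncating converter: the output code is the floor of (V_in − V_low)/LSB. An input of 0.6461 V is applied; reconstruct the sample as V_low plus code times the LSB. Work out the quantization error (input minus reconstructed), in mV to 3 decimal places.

LSB = 1.25/2^10 = 1.221 mV.
(0.6461 − 0)/0.0012207 = 529.2851; ⌊·⌋ gives code 529.
Code 529 maps back to 0 + 529×0.0012207 V = 0.64575195 V.
Error = 0.6461 − 0.64575195 = 0.000348047 V = 0.348 mV.

0.348 mV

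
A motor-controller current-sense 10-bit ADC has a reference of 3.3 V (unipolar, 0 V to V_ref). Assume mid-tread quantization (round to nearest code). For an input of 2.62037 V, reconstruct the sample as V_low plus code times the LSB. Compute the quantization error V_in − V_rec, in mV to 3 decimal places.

Step size: 3.3 V ÷ 2^10 = 3.223 mV.
(2.62037 − 0)/0.00322266 = 813.1088; round gives code 813.
V_rec = 0 + 813·0.00322266 = 2.6200195 V.
Difference: 0.000350469 V → 0.350 mV.

0.350 mV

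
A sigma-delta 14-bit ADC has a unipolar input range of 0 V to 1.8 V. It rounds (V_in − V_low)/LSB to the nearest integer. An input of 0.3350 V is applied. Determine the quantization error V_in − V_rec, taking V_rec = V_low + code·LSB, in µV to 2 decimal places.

26.86 µV

LSB = 1.8/2^14 = 109.86 µV.
Scaled input = 3049.2444 LSBs, so code = 3049.
V_rec = 0 + 3049·0.000109863 = 0.33497314 V.
Difference: 2.68555e-05 V → 26.86 µV.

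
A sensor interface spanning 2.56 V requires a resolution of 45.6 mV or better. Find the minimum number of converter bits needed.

Number of steps required ≥ 2.56 V / 45.6 mV = 56.14.
Need 2^N ≥ 56.14; 2^5 = 32, 2^6 = 64.
Minimum N = 6.

6 bits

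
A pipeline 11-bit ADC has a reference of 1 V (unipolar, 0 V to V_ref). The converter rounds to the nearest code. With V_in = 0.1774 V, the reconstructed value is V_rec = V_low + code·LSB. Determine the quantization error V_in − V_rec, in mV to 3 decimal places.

Step size: 1 V ÷ 2^11 = 488.28 µV.
Scaled input = 363.3152 LSBs, so code = 363.
Reconstructed: 0.17724609 V.
Difference: 0.000153906 V → 0.154 mV.

0.154 mV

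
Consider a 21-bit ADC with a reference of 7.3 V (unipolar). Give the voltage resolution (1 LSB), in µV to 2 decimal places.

Full-scale span = 7.3 V.
LSB = 7.3 / 2^21 = 7.3 / 2097152 = 3.48091e-06 V = 3.48 µV.

3.48 µV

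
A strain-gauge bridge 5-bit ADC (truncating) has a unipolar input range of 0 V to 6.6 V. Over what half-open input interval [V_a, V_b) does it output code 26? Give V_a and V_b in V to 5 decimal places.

LSB = 6.6/2^5 = 206.250 mV.
V_a = V_low + 26·LSB = 5.3625 V; V_b = V_low + 27·LSB = 5.56875 V.

[5.36250 V, 5.56875 V)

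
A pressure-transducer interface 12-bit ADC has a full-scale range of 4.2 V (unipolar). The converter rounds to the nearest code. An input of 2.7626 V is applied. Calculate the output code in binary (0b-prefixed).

code 0b101010000110 (decimal 2694)

LSB = 4.2 V / 4096 = 1.025 mV.
(V_in − V_low)/LSB = (2.7626 − 0) / 0.00102539 = 2694.193.
Round → code 2694.
In binary (0b-prefixed): 0b101010000110.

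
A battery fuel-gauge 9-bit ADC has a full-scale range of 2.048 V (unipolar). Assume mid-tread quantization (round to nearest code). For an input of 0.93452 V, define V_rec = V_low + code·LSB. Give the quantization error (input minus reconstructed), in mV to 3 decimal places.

One LSB is 2.048 V / 512 = 4.000 mV.
(V_in − V_low)/LSB = (0.93452 − 0)/0.004 = 233.6300 → code 234 (round).
Code 234 maps back to 0 + 234×0.004 V = 0.936 V.
V_in − V_rec = -0.00148 V = -1.480 mV.

-1.480 mV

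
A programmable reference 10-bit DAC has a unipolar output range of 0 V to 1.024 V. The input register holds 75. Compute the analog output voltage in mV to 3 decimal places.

LSB = 1.024 V / 2^10 = 1.000 mV.
V_out = 0 + 75 × 0.001 V = 0.075 V.
= 75.000 mV.

75.000 mV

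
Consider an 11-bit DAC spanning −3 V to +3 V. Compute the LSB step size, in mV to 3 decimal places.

2.930 mV

Full-scale span = 6 V.
LSB = 6 / 2^11 = 6 / 2048 = 0.00292969 V = 2.930 mV.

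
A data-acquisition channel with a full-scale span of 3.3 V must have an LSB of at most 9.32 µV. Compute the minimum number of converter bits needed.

19 bits

Number of steps required ≥ 3.3 V / 9.32 µV = 354077.25.
Need 2^N ≥ 354077.25; 2^18 = 262144, 2^19 = 524288.
Minimum N = 19.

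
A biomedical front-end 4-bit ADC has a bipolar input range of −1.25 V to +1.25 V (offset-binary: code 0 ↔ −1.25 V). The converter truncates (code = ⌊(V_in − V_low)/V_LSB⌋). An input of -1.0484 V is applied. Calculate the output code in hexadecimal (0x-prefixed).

Full-scale span = 2.5 V; LSB = 2.5/2^4 = 156.250 mV.
Input sits at 1.290 steps above V_low.
⌊·⌋(1.290) = 1.
In hexadecimal (0x-prefixed): 0x1.

code 0x1 (decimal 1)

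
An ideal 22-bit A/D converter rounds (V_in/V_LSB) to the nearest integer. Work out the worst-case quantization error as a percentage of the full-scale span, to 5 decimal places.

0.00001 %

Rounding → worst-case error = ½ LSB = V_FS/2^23, so 100/8388608 = 1.19209e-05 % of full scale.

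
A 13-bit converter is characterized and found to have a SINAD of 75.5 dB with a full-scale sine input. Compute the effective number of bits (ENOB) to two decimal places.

12.25 bits

ENOB = (SINAD − 1.76) / 6.02 = (75.5 − 1.76)/6.02 = 12.249.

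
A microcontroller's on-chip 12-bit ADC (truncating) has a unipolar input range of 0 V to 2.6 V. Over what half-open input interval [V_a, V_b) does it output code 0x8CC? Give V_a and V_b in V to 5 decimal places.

LSB = 2.6/2^12 = 0.635 mV.
Code 0x8CC = 2252 decimal.
V_a = V_low + 2252·LSB = 1.42949 V; V_b = V_low + 2253·LSB = 1.43013 V.

[1.42949 V, 1.43013 V)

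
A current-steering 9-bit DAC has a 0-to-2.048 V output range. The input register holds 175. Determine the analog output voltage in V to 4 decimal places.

LSB = 2.048 V / 2^9 = 4.000 mV.
V_out = 0 + 175 × 0.004 V = 0.7 V.

0.7000 V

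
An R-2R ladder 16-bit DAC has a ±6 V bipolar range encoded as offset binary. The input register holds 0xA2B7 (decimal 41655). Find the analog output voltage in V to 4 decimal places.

1.6273 V

LSB = 12 V / 2^16 = 183.11 µV.
Code 0xA2B7 = 41655 decimal.
V_out = (−6) + 41655 × 0.000183105 V = 1.62726 V.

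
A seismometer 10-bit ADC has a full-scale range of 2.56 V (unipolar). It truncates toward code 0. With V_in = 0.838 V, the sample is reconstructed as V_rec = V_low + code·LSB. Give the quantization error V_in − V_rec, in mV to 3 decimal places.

Step size: 2.56 V ÷ 2^10 = 2.500 mV.
(0.838 − 0)/0.0025 = 335.2000; ⌊·⌋ gives code 335.
Code 335 maps back to 0 + 335×0.0025 V = 0.8375 V.
V_in − V_rec = 0.0005 V = 0.500 mV.

0.500 mV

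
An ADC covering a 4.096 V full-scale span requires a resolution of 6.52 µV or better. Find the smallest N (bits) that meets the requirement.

20 bits

Number of steps required ≥ 4.096 V / 6.52 µV = 628220.86.
Need 2^N ≥ 628220.86; 2^19 = 524288, 2^20 = 1048576.
Minimum N = 20.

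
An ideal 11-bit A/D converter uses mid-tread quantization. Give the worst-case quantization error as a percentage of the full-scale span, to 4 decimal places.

0.0244 %

Rounding → worst-case error = ½ LSB = V_FS/2^12, so 100/4096 = 0.0244141 % of full scale.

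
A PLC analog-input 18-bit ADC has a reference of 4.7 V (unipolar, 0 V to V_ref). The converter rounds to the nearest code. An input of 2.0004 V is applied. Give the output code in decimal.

Full-scale span = 4.7 V; LSB = 4.7/2^18 = 17.93 µV.
(2.0004 − 0) / 1.79291e-05 = 111572.948 LSBs.
Round → code 111573.

code 111573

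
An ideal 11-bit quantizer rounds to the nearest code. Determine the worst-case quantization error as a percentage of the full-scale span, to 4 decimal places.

0.0244 %

Rounding → worst-case error = ½ LSB = V_FS/2^12, so 100/4096 = 0.0244141 % of full scale.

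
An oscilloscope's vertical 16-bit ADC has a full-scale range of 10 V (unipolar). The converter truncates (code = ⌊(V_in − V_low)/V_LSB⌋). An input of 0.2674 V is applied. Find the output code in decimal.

With 65536 levels over 10 V, one step is 152.59 µV.
Input sits at 1752.433 steps above V_low.
Floor → code 1752.

code 1752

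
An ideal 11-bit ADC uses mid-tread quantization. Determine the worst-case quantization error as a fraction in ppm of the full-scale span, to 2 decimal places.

244.14 ppm

Rounding → worst-case error = ½ LSB = V_FS/2^12, so 1e+06/4096 = 244.141 ppm of full scale.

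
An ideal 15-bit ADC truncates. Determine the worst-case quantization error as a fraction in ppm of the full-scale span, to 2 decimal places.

Truncating → worst-case error = 1 LSB = V_FS/2^15, so 1e+06/32768 = 30.5176 ppm of full scale.

30.52 ppm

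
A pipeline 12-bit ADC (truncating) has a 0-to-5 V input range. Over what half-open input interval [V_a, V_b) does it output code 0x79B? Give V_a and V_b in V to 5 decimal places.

[2.37671 V, 2.37793 V)

LSB = 5/2^12 = 1.221 mV.
Code 0x79B = 1947 decimal.
V_a = V_low + 1947·LSB = 2.37671 V; V_b = V_low + 1948·LSB = 2.37793 V.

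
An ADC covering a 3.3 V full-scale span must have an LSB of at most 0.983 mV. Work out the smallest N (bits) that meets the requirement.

Number of steps required ≥ 3.3 V / 0.983 mV = 3357.07.
Need 2^N ≥ 3357.07; 2^11 = 2048, 2^12 = 4096.
Minimum N = 12.

12 bits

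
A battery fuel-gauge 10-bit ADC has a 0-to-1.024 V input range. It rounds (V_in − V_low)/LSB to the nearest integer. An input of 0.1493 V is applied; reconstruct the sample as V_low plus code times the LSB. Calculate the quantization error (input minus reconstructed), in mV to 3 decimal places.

0.300 mV

One LSB is 1.024 V / 1024 = 1.000 mV.
Scaled input = 149.3000 LSBs, so code = 149.
Reconstructed: 0.149 V.
Error = 0.1493 − 0.149 = 0.0003 V = 0.300 mV.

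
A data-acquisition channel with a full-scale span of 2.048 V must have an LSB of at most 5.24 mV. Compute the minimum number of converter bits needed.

Number of steps required ≥ 2.048 V / 5.24 mV = 390.84.
Need 2^N ≥ 390.84; 2^8 = 256, 2^9 = 512.
Minimum N = 9.

9 bits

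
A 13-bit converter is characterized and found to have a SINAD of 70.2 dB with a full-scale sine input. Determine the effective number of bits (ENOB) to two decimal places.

ENOB = (SINAD − 1.76) / 6.02 = (70.2 − 1.76)/6.02 = 11.369.

11.37 bits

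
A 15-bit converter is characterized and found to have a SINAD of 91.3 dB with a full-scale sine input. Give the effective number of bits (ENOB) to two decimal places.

14.87 bits

ENOB = (SINAD − 1.76) / 6.02 = (91.3 − 1.76)/6.02 = 14.874.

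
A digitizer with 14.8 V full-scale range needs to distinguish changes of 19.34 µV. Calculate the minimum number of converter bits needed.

20 bits

Number of steps required ≥ 14.8 V / 19.34 µV = 765253.36.
Need 2^N ≥ 765253.36; 2^19 = 524288, 2^20 = 1048576.
Minimum N = 20.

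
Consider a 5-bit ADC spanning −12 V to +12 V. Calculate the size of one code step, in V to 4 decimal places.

0.7500 V

Full-scale span = 24 V.
LSB = 24 / 2^5 = 24 / 32 = 0.75 V = 0.7500 V.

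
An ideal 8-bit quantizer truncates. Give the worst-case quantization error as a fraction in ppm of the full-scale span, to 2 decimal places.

Truncating → worst-case error = 1 LSB = V_FS/2^8, so 1e+06/256 = 3906.25 ppm of full scale.

3906.25 ppm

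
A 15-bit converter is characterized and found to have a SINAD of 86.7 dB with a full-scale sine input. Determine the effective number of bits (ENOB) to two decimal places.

14.11 bits

ENOB = (SINAD − 1.76) / 6.02 = (86.7 − 1.76)/6.02 = 14.110.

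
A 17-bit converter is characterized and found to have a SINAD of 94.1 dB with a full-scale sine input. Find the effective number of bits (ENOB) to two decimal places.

15.34 bits

ENOB = (SINAD − 1.76) / 6.02 = (94.1 − 1.76)/6.02 = 15.339.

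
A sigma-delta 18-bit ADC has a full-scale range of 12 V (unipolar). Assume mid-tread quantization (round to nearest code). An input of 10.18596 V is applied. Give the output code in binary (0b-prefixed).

code 0b110110010100110100 (decimal 222516)

Full-scale span = 12 V; LSB = 12/2^18 = 45.78 µV.
Input sits at 222515.692 steps above V_low.
So the output code is 222516.
In binary (0b-prefixed): 0b110110010100110100.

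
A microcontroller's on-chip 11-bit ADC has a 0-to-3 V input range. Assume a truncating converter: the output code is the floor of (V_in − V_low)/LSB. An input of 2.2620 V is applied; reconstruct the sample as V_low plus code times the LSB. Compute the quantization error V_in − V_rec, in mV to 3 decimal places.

One LSB is 3 V / 2048 = 1.465 mV.
Scaled input = 1544.1920 LSBs, so code = 1544.
V_rec = 0 + 1544·0.00146484 = 2.2617188 V.
Difference: 0.00028125 V → 0.281 mV.

0.281 mV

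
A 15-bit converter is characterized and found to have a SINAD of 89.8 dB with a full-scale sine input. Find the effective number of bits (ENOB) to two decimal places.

ENOB = (SINAD − 1.76) / 6.02 = (89.8 − 1.76)/6.02 = 14.625.

14.62 bits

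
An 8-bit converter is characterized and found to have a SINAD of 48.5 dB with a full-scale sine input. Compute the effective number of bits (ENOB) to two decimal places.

ENOB = (SINAD − 1.76) / 6.02 = (48.5 − 1.76)/6.02 = 7.764.

7.76 bits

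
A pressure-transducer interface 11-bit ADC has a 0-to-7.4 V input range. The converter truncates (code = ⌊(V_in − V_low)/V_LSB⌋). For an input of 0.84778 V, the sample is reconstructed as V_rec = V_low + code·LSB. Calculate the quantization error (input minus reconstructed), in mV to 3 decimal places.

2.272 mV

One LSB is 7.4 V / 2048 = 3.613 mV.
Scaled input = 234.6288 LSBs, so code = 234.
V_rec = 0 + 234·0.00361328 = 0.84550781 V.
V_in − V_rec = 0.00227219 V = 2.272 mV.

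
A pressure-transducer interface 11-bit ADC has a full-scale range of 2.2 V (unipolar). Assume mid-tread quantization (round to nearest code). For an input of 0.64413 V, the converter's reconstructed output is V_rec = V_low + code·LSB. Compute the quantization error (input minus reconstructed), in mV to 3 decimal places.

-0.401 mV

One LSB is 2.2 V / 2048 = 1.074 mV.
(0.64413 − 0)/0.00107422 = 599.6265; round gives code 600.
Code 600 maps back to 0 + 600×0.00107422 V = 0.64453125 V.
Error = 0.64413 − 0.64453125 = -0.00040125 V = -0.401 mV.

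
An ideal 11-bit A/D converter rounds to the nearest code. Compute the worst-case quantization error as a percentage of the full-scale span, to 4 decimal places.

Rounding → worst-case error = ½ LSB = V_FS/2^12, so 100/4096 = 0.0244141 % of full scale.

0.0244 %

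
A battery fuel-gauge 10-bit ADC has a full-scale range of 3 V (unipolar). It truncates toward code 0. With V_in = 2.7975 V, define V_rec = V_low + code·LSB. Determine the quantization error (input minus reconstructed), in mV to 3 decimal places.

LSB = 3/2^10 = 2.930 mV.
(V_in − V_low)/LSB = (2.7975 − 0)/0.00292969 = 954.8800 → code 954 (floor).
V_rec = 0 + 954·0.00292969 = 2.7949219 V.
Error = 2.7975 − 2.7949219 = 0.00257813 V = 2.578 mV.

2.578 mV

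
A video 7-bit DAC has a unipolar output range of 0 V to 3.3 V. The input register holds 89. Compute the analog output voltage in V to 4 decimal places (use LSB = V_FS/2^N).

2.2945 V

LSB = 3.3 V / 2^7 = 25.781 mV.
V_out = 0 + 89 × 0.0257812 V = 2.29453 V.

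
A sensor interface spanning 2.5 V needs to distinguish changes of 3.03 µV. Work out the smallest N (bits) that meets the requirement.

20 bits

Number of steps required ≥ 2.5 V / 3.03 µV = 825082.51.
Need 2^N ≥ 825082.51; 2^19 = 524288, 2^20 = 1048576.
Minimum N = 20.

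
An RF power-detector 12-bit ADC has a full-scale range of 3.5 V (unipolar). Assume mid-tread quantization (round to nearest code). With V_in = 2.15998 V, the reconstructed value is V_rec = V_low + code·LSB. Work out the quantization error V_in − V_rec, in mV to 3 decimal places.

LSB = 3.5/2^12 = 0.854 mV.
Scaled input = 2527.7937 LSBs, so code = 2528.
Reconstructed: 2.1601562 V.
V_in − V_rec = -0.00017625 V = -0.176 mV.

-0.176 mV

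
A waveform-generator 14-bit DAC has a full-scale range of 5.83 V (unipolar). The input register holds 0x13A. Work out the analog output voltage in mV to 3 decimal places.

LSB = 5.83 V / 2^14 = 355.83 µV.
Code 0x13A = 314 decimal.
V_out = 0 + 314 × 0.000355835 V = 0.111732 V.
= 111.732 mV.

111.732 mV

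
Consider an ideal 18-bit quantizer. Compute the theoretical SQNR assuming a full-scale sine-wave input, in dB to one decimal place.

110.1 dB

SNR ≈ 6.02·N + 1.76 dB = 6.02·18 + 1.76 = 110.12 dB.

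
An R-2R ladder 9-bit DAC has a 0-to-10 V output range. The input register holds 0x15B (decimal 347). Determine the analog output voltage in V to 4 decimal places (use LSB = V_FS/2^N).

LSB = 10 V / 2^9 = 19.531 mV.
Code 0x15B = 347 decimal.
V_out = 0 + 347 × 0.0195312 V = 6.77734 V.

6.7773 V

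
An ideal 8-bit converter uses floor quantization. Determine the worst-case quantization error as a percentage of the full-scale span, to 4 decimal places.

0.3906 %

Truncating → worst-case error = 1 LSB = V_FS/2^8, so 100/256 = 0.390625 % of full scale.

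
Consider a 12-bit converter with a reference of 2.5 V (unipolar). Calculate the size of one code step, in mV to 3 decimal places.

Full-scale span = 2.5 V.
LSB = 2.5 / 2^12 = 2.5 / 4096 = 0.000610352 V = 0.610 mV.

0.610 mV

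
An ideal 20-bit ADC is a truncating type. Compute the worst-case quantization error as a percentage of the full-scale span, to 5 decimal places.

Truncating → worst-case error = 1 LSB = V_FS/2^20, so 100/1048576 = 9.53674e-05 % of full scale.

0.00010 %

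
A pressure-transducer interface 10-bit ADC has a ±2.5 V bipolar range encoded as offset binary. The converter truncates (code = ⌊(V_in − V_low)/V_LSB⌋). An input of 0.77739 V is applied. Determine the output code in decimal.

LSB = 5 V / 1024 = 4.883 mV.
(0.77739 − (−2.5)) / 0.00488281 = 671.209 LSBs.
Floor → code 671.

code 671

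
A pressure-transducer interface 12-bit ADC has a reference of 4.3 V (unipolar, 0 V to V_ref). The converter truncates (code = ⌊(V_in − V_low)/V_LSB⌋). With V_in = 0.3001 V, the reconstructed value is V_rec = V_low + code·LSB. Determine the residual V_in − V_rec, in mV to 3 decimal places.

0.906 mV

Step size: 4.3 V ÷ 2^12 = 1.050 mV.
(0.3001 − 0)/0.0010498 = 285.8627; ⌊·⌋ gives code 285.
Reconstructed: 0.29919434 V.
Difference: 0.000905664 V → 0.906 mV.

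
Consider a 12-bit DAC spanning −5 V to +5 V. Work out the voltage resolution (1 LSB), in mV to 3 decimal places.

2.441 mV

Full-scale span = 10 V.
LSB = 10 / 2^12 = 10 / 4096 = 0.00244141 V = 2.441 mV.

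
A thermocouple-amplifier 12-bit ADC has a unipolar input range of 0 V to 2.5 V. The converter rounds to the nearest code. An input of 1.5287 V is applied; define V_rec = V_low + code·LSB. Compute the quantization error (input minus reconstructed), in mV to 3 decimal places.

-0.231 mV

LSB = 2.5/2^12 = 0.610 mV.
Scaled input = 2504.6221 LSBs, so code = 2505.
V_rec = 0 + 2505·0.000610352 = 1.5289307 V.
Error = 1.5287 − 1.5289307 = -0.000230664 V = -0.231 mV.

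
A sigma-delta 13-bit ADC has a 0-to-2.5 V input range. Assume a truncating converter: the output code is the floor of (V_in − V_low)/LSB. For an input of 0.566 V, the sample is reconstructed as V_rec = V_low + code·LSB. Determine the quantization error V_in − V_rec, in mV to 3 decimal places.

One LSB is 2.5 V / 8192 = 305.18 µV.
(0.566 − 0)/0.000305176 = 1854.6688; ⌊·⌋ gives code 1854.
Code 1854 maps back to 0 + 1854×0.000305176 V = 0.5657959 V.
V_in − V_rec = 0.000204102 V = 0.204 mV.

0.204 mV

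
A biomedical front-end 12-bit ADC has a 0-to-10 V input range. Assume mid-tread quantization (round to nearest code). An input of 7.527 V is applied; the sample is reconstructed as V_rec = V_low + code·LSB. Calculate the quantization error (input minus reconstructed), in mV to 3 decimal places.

Step size: 10 V ÷ 2^12 = 2.441 mV.
(7.527 − 0)/0.00244141 = 3083.0592; round gives code 3083.
Code 3083 maps back to 0 + 3083×0.00244141 V = 7.5268555 V.
Error = 7.527 − 7.5268555 = 0.000144531 V = 0.145 mV.

0.145 mV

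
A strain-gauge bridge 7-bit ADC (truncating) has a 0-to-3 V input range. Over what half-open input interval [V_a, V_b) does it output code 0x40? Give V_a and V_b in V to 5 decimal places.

[1.50000 V, 1.52344 V)

LSB = 3/2^7 = 23.438 mV.
Code 0x40 = 64 decimal.
V_a = V_low + 64·LSB = 1.5 V; V_b = V_low + 65·LSB = 1.52344 V.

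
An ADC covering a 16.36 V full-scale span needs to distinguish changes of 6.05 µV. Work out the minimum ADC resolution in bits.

22 bits

Number of steps required ≥ 16.36 V / 6.05 µV = 2704132.23.
Need 2^N ≥ 2704132.23; 2^21 = 2097152, 2^22 = 4194304.
Minimum N = 22.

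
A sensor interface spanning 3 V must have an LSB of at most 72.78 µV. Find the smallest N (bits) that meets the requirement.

16 bits

Number of steps required ≥ 3 V / 72.78 µV = 41220.12.
Need 2^N ≥ 41220.12; 2^15 = 32768, 2^16 = 65536.
Minimum N = 16.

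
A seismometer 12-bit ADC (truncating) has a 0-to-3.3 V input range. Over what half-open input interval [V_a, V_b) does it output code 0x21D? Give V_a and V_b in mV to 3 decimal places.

LSB = 3.3/2^12 = 0.806 mV.
Code 0x21D = 541 decimal.
V_a = V_low + 541·LSB = 0.435864 V; V_b = V_low + 542·LSB = 0.43667 V.

[435.864 mV, 436.670 mV)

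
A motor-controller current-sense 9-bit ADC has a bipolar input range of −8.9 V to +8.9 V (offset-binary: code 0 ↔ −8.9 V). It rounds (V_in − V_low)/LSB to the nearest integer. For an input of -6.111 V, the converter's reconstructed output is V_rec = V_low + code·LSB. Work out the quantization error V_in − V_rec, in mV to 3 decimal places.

7.750 mV

LSB = 17.8/2^9 = 34.766 mV.
(V_in − V_low)/LSB = (-6.111 − (−8.9))/0.0347656 = 80.2229 → code 80 (round).
Reconstructed: -6.11875 V.
V_in − V_rec = 0.00775 V = 7.750 mV.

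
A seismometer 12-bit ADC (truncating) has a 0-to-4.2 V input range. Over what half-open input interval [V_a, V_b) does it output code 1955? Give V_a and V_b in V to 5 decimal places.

LSB = 4.2/2^12 = 1.025 mV.
V_a = V_low + 1955·LSB = 2.00464 V; V_b = V_low + 1956·LSB = 2.00566 V.

[2.00464 V, 2.00566 V)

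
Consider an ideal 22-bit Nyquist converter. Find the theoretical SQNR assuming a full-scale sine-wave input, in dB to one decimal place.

SNR ≈ 6.02·N + 1.76 dB = 6.02·22 + 1.76 = 134.20 dB.

134.2 dB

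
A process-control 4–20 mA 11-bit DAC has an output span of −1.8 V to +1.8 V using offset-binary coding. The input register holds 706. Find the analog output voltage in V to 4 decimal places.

LSB = 3.6 V / 2^11 = 1.758 mV.
V_out = (−1.8) + 706 × 0.00175781 V = -0.558984 V.

-0.5590 V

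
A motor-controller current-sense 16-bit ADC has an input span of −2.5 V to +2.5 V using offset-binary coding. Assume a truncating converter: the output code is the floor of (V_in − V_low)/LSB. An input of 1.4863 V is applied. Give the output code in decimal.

LSB = 5 V / 65536 = 76.29 µV.
(1.4863 − (−2.5)) / 7.62939e-05 = 52249.231 LSBs.
⌊·⌋(52249.231) = 52249.

code 52249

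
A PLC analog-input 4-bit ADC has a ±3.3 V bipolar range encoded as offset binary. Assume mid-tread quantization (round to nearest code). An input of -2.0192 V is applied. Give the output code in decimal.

code 3

With 16 levels over 6.6 V, one step is 412.500 mV.
(V_in − V_low)/LSB = (-2.0192 − (−3.3)) / 0.4125 = 3.105.
Round → code 3.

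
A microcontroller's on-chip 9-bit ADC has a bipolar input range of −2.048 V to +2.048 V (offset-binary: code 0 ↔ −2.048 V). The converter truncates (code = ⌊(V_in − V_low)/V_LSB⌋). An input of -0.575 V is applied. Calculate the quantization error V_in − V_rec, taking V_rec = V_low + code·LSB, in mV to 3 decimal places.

1.000 mV

One LSB is 4.096 V / 512 = 8.000 mV.
(-0.575 − (−2.048))/0.008 = 184.1250; ⌊·⌋ gives code 184.
V_rec = (−2.048) + 184·0.008 = -0.576 V.
Difference: 0.001 V → 1.000 mV.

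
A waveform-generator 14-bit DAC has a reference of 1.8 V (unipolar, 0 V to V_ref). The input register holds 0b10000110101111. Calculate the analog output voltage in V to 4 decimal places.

LSB = 1.8 V / 2^14 = 109.86 µV.
Code 0b10000110101111 = 8623 decimal.
V_out = 0 + 8623 × 0.000109863 V = 0.947351 V.

0.9474 V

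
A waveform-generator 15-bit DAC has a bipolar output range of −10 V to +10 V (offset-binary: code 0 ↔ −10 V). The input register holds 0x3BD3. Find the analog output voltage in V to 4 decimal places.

-0.6525 V

LSB = 20 V / 2^15 = 0.610 mV.
Code 0x3BD3 = 15315 decimal.
V_out = (−10) + 15315 × 0.000610352 V = -0.652466 V.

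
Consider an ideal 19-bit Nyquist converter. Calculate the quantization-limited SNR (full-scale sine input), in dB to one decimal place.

116.1 dB

SNR ≈ 6.02·N + 1.76 dB = 6.02·19 + 1.76 = 116.14 dB.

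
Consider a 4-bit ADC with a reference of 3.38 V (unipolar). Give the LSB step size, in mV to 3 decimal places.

Full-scale span = 3.38 V.
LSB = 3.38 / 2^4 = 3.38 / 16 = 0.21125 V = 211.250 mV.

211.250 mV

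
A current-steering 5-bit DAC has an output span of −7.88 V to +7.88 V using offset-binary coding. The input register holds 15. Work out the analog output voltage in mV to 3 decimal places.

-492.500 mV

LSB = 15.76 V / 2^5 = 492.500 mV.
V_out = (−7.88) + 15 × 0.4925 V = -0.4925 V.
= -492.500 mV.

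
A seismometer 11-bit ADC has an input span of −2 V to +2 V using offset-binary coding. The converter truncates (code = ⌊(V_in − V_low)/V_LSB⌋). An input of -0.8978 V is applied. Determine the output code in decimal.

With 2048 levels over 4 V, one step is 1.953 mV.
(V_in − V_low)/LSB = (-0.8978 − (−2)) / 0.00195312 = 564.326.
Floor → code 564.

code 564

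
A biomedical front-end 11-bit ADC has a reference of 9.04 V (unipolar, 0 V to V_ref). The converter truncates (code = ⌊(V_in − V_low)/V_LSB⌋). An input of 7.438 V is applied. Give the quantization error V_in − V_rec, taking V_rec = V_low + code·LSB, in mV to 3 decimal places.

One LSB is 9.04 V / 2048 = 4.414 mV.
Scaled input = 1685.0690 LSBs, so code = 1685.
V_rec = 0 + 1685·0.00441406 = 7.4376953 V.
Error = 7.438 − 7.4376953 = 0.000304687 V = 0.305 mV.

0.305 mV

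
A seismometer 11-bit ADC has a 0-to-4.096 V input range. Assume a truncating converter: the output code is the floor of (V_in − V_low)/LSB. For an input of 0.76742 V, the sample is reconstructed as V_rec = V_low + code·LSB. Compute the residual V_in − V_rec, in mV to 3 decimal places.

One LSB is 4.096 V / 2048 = 2.000 mV.
Scaled input = 383.7100 LSBs, so code = 383.
V_rec = 0 + 383·0.002 = 0.766 V.
V_in − V_rec = 0.00142 V = 1.420 mV.

1.420 mV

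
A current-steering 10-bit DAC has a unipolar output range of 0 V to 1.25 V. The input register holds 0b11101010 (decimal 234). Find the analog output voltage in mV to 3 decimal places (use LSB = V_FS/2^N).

285.645 mV

LSB = 1.25 V / 2^10 = 1.221 mV.
Code 0b11101010 = 234 decimal.
V_out = 0 + 234 × 0.0012207 V = 0.285645 V.
= 285.645 mV.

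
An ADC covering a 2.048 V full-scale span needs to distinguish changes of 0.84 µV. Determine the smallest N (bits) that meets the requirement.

Number of steps required ≥ 2.048 V / 0.84 µV = 2438095.24.
Need 2^N ≥ 2438095.24; 2^21 = 2097152, 2^22 = 4194304.
Minimum N = 22.

22 bits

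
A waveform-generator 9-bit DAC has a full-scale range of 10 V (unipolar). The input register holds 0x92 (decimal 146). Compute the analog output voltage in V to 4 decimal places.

LSB = 10 V / 2^9 = 19.531 mV.
Code 0x92 = 146 decimal.
V_out = 0 + 146 × 0.0195312 V = 2.85156 V.

2.8516 V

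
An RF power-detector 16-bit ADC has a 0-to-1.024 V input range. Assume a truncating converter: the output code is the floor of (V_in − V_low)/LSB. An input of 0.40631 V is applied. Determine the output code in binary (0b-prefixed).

Full-scale span = 1.024 V; LSB = 1.024/2^16 = 15.62 µV.
(0.40631 − 0) / 1.5625e-05 = 26003.840 LSBs.
So the output code is 26003.
In binary (0b-prefixed): 0b110010110010011.

code 0b110010110010011 (decimal 26003)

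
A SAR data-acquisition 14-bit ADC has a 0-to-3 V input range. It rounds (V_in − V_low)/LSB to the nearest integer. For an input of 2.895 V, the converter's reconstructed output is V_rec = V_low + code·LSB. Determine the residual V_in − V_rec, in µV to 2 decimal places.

LSB = 3/2^14 = 183.11 µV.
(2.895 − 0)/0.000183105 = 15810.5600; round gives code 15811.
Reconstructed: 2.8950806 V.
Difference: -8.05664e-05 V → -80.57 µV.

-80.57 µV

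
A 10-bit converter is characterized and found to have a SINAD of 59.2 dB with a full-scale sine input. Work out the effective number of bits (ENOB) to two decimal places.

9.54 bits

ENOB = (SINAD − 1.76) / 6.02 = (59.2 − 1.76)/6.02 = 9.542.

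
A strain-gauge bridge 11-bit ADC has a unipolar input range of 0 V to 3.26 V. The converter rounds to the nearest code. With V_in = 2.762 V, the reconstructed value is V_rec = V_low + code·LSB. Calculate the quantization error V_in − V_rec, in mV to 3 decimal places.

Step size: 3.26 V ÷ 2^11 = 1.592 mV.
(2.762 − 0)/0.0015918 = 1735.1460; round gives code 1735.
Reconstructed: 2.7617676 V.
Error = 2.762 − 2.7617676 = 0.000232422 V = 0.232 mV.

0.232 mV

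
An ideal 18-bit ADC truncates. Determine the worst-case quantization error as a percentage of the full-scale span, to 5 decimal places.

Truncating → worst-case error = 1 LSB = V_FS/2^18, so 100/262144 = 0.00038147 % of full scale.

0.00038 %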